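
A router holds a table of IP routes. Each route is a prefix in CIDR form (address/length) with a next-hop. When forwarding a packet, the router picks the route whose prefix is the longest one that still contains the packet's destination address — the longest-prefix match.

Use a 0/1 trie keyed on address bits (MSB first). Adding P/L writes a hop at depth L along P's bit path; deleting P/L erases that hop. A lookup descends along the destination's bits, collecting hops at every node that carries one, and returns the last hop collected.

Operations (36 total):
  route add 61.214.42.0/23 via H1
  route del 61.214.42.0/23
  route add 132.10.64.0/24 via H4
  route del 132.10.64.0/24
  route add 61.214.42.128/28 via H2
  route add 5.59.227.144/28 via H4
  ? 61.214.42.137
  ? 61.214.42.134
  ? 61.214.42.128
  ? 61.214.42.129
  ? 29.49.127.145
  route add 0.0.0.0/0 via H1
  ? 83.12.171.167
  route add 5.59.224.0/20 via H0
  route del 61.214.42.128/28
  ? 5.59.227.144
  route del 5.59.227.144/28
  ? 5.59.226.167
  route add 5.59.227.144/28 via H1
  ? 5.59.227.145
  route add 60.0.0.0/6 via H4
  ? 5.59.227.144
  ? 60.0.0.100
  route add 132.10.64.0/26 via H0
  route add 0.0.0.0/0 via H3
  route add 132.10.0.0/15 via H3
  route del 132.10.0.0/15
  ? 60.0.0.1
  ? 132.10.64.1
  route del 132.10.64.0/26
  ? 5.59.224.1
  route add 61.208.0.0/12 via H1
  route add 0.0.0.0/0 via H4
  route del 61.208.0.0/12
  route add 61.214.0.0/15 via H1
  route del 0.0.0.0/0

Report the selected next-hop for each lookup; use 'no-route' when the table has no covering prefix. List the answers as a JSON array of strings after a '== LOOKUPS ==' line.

Apply in order:
  + 61.214.42.0/23 (H1) depth=23
  del 61.214.42.0/23 (clear depth 23)
  + 132.10.64.0/24 (H4) depth=24
  del 132.10.64.0/24 (clear depth 24)
  + 61.214.42.128/28 (H2) depth=28
  + 5.59.227.144/28 (H4) depth=28
  ? 61.214.42.137  path d0:-→d1:-→d2:-→d3:-→d4:-→d5:-→d6:-→d7:-→d8:-→d9:-→d10:-→d11:-→d12:-→d13:-→d14:-→d15:-→d16:-→d17:-→d18:-→d19:-→d20:-→d21:-→d22:-→d23:-→d24:-→d25:-→d26:-→d27:-→d28:H2  best=H2
  ? 61.214.42.134  path d0:-→d1:-→d2:-→d3:-→d4:-→d5:-→d6:-→d7:-→d8:-→d9:-→d10:-→d11:-→d12:-→d13:-→d14:-→d15:-→d16:-→d17:-→d18:-→d19:-→d20:-→d21:-→d22:-→d23:-→d24:-→d25:-→d26:-→d27:-→d28:H2  best=H2
  ? 61.214.42.128  path d0:-→d1:-→d2:-→d3:-→d4:-→d5:-→d6:-→d7:-→d8:-→d9:-→d10:-→d11:-→d12:-→d13:-→d14:-→d15:-→d16:-→d17:-→d18:-→d19:-→d20:-→d21:-→d22:-→d23:-→d24:-→d25:-→d26:-→d27:-→d28:H2  best=H2
  ? 61.214.42.129  path d0:-→d1:-→d2:-→d3:-→d4:-→d5:-→d6:-→d7:-→d8:-→d9:-→d10:-→d11:-→d12:-→d13:-→d14:-→d15:-→d16:-→d17:-→d18:-→d19:-→d20:-→d21:-→d22:-→d23:-→d24:-→d25:-→d26:-→d27:-→d28:H2  best=H2
  ? 29.49.127.145  path d0:-→d1:-→d2:-→d3:-  best=no-route
  + 0.0.0.0/0 (H1) depth=0
  ? 83.12.171.167  path d0:H1→d1:-  best=H1
  + 5.59.224.0/20 (H0) depth=20
  del 61.214.42.128/28 (clear depth 28)
  ? 5.59.227.144  path d0:H1→d1:-→d2:-→d3:-→d4:-→d5:-→d6:-→d7:-→d8:-→d9:-→d10:-→d11:-→d12:-→d13:-→d14:-→d15:-→d16:-→d17:-→d18:-→d19:-→d20:H0→d21:-→d22:-→d23:-→d24:-→d25:-→d26:-→d27:-→d28:H4  best=H4
  del 5.59.227.144/28 (clear depth 28)
  ? 5.59.226.167  path d0:H1→d1:-→d2:-→d3:-→d4:-→d5:-→d6:-→d7:-→d8:-→d9:-→d10:-→d11:-→d12:-→d13:-→d14:-→d15:-→d16:-→d17:-→d18:-→d19:-→d20:H0→d21:-→d22:-→d23:-  best=H0
  + 5.59.227.144/28 (H1) depth=28
  ? 5.59.227.145  path d0:H1→d1:-→d2:-→d3:-→d4:-→d5:-→d6:-→d7:-→d8:-→d9:-→d10:-→d11:-→d12:-→d13:-→d14:-→d15:-→d16:-→d17:-→d18:-→d19:-→d20:H0→d21:-→d22:-→d23:-→d24:-→d25:-→d26:-→d27:-→d28:H1  best=H1
  + 60.0.0.0/6 (H4) depth=6
  ? 5.59.227.144  path d0:H1→d1:-→d2:-→d3:-→d4:-→d5:-→d6:-→d7:-→d8:-→d9:-→d10:-→d11:-→d12:-→d13:-→d14:-→d15:-→d16:-→d17:-→d18:-→d19:-→d20:H0→d21:-→d22:-→d23:-→d24:-→d25:-→d26:-→d27:-→d28:H1  best=H1
  ? 60.0.0.100  path d0:H1→d1:-→d2:-→d3:-→d4:-→d5:-→d6:H4→d7:-  best=H4
  + 132.10.64.0/26 (H0) depth=26
  + 0.0.0.0/0 (H3) depth=0
  + 132.10.0.0/15 (H3) depth=15
  del 132.10.0.0/15 (clear depth 15)
  ? 60.0.0.1  path d0:H3→d1:-→d2:-→d3:-→d4:-→d5:-→d6:H4→d7:-  best=H4
  ? 132.10.64.1  path d0:H3→d1:-→d2:-→d3:-→d4:-→d5:-→d6:-→d7:-→d8:-→d9:-→d10:-→d11:-→d12:-→d13:-→d14:-→d15:-→d16:-→d17:-→d18:-→d19:-→d20:-→d21:-→d22:-→d23:-→d24:-→d25:-→d26:H0  best=H0
  del 132.10.64.0/26 (clear depth 26)
  ? 5.59.224.1  path d0:H3→d1:-→d2:-→d3:-→d4:-→d5:-→d6:-→d7:-→d8:-→d9:-→d10:-→d11:-→d12:-→d13:-→d14:-→d15:-→d16:-→d17:-→d18:-→d19:-→d20:H0→d21:-→d22:-  best=H0
  + 61.208.0.0/12 (H1) depth=12
  + 0.0.0.0/0 (H4) depth=0
  del 61.208.0.0/12 (clear depth 12)
  + 61.214.0.0/15 (H1) depth=15
  del 0.0.0.0/0 (clear depth 0)

== LOOKUPS ==
["H2","H2","H2","H2","no-route","H1","H4","H0","H1","H1","H4","H4","H0","H0"]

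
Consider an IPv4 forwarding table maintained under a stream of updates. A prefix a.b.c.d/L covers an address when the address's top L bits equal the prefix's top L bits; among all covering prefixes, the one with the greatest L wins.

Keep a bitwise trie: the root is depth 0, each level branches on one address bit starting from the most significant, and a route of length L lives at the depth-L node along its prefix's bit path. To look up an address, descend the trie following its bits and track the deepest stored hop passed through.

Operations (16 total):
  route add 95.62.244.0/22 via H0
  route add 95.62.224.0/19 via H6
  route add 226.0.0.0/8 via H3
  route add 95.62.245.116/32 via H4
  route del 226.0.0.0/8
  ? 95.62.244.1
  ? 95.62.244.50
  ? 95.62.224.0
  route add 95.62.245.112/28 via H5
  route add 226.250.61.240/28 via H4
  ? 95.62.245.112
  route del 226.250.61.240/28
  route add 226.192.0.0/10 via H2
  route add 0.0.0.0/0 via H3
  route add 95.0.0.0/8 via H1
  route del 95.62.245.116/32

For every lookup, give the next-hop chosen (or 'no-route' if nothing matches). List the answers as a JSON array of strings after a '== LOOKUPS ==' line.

Trace:
  + 95.62.244.0/22 (H0) depth=22
  + 95.62.224.0/19 (H6) depth=19
  + 226.0.0.0/8 (H3) depth=8
  + 95.62.245.116/32 (H4) depth=32
  del 226.0.0.0/8 (clear depth 8)
  lookup 95.62.244.1: bits 01011111001111101111010 walk d0:-→d1:-→d2:-→d3:-→d4:-→d5:-→d6:-→d7:-→d8:-→d9:-→d10:-→d11:-→d12:-→d13:-→d14:-→d15:-→d16:-→d17:-→d18:-→d19:H6→d20:-→d21:-→d22:H0→d23:- -> H0
  lookup 95.62.244.50: bits 01011111001111101111010 walk d0:-→d1:-→d2:-→d3:-→d4:-→d5:-→d6:-→d7:-→d8:-→d9:-→d10:-→d11:-→d12:-→d13:-→d14:-→d15:-→d16:-→d17:-→d18:-→d19:H6→d20:-→d21:-→d22:H0→d23:- -> H0
  lookup 95.62.224.0: bits 0101111100111110111 walk d0:-→d1:-→d2:-→d3:-→d4:-→d5:-→d6:-→d7:-→d8:-→d9:-→d10:-→d11:-→d12:-→d13:-→d14:-→d15:-→d16:-→d17:-→d18:-→d19:H6 -> H6
  + 95.62.245.112/28 (H5) depth=28
  + 226.250.61.240/28 (H4) depth=28
  lookup 95.62.245.112: bits 01011111001111101111010101110 walk d0:-→d1:-→d2:-→d3:-→d4:-→d5:-→d6:-→d7:-→d8:-→d9:-→d10:-→d11:-→d12:-→d13:-→d14:-→d15:-→d16:-→d17:-→d18:-→d19:H6→d20:-→d21:-→d22:H0→d23:-→d24:-→d25:-→d26:-→d27:-→d28:H5→d29:- -> H5
  del 226.250.61.240/28 (clear depth 28)
  + 226.192.0.0/10 (H2) depth=10
  + 0.0.0.0/0 (H3) depth=0
  + 95.0.0.0/8 (H1) depth=8
  del 95.62.245.116/32 (clear depth 32)

== LOOKUPS ==
["H0","H0","H6","H5"]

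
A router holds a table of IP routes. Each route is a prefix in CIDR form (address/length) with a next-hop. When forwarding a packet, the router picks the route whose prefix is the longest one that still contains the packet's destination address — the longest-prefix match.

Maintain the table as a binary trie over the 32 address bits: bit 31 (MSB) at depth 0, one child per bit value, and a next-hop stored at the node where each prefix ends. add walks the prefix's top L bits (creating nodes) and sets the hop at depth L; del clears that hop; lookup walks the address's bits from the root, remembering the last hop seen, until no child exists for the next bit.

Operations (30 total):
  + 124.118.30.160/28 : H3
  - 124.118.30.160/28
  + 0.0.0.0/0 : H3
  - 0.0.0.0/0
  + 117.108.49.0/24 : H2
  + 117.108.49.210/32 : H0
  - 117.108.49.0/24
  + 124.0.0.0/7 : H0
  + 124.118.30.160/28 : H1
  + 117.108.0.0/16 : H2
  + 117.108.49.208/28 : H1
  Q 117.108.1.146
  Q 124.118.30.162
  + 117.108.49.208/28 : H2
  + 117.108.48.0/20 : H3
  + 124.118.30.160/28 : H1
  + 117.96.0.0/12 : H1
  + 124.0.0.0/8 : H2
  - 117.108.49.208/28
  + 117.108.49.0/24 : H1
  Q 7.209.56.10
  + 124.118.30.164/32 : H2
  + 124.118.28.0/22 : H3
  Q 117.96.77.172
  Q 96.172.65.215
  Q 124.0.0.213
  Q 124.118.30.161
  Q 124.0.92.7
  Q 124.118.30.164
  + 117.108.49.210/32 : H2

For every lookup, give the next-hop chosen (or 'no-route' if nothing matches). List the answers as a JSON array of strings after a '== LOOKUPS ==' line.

Apply in order:
  add 124.118.30.160/28 -> H3 at depth 28
  - 124.118.30.160/28 clear@28
  add 0.0.0.0/0 -> H3 at depth 0
  - 0.0.0.0/0 clear@0
  add 117.108.49.0/24 -> H2 at depth 24
  add 117.108.49.210/32 -> H0 at depth 32
  - 117.108.49.0/24 clear@24
  add 124.0.0.0/7 -> H0 at depth 7
  add 124.118.30.160/28 -> H1 at depth 28
  add 117.108.0.0/16 -> H2 at depth 16
  add 117.108.49.208/28 -> H1 at depth 28
  ? 117.108.1.146  path d0:-→d1:-→d2:-→d3:-→d4:-→d5:-→d6:-→d7:-→d8:-→d9:-→d10:-→d11:-→d12:-→d13:-→d14:-→d15:-→d16:H2→d17:-→d18:-  best=H2
  ? 124.118.30.162  path d0:-→d1:-→d2:-→d3:-→d4:-→d5:-→d6:-→d7:H0→d8:-→d9:-→d10:-→d11:-→d12:-→d13:-→d14:-→d15:-→d16:-→d17:-→d18:-→d19:-→d20:-→d21:-→d22:-→d23:-→d24:-→d25:-→d26:-→d27:-→d28:H1  best=H1
  add 117.108.49.208/28 -> H2 at depth 28
  add 117.108.48.0/20 -> H3 at depth 20
  add 124.118.30.160/28 -> H1 at depth 28
  add 117.96.0.0/12 -> H1 at depth 12
  add 124.0.0.0/8 -> H2 at depth 8
  - 117.108.49.208/28 clear@28
  add 117.108.49.0/24 -> H1 at depth 24
  ? 7.209.56.10  path d0:-→d1:-  best=no-route
  add 124.118.30.164/32 -> H2 at depth 32
  add 124.118.28.0/22 -> H3 at depth 22
  ? 117.96.77.172  path d0:-→d1:-→d2:-→d3:-→d4:-→d5:-→d6:-→d7:-→d8:-→d9:-→d10:-→d11:-→d12:H1  best=H1
  ? 96.172.65.215  path d0:-→d1:-→d2:-→d3:-  best=no-route
  ? 124.0.0.213  path d0:-→d1:-→d2:-→d3:-→d4:-→d5:-→d6:-→d7:H0→d8:H2→d9:-  best=H2
  ? 124.118.30.161  path d0:-→d1:-→d2:-→d3:-→d4:-→d5:-→d6:-→d7:H0→d8:H2→d9:-→d10:-→d11:-→d12:-→d13:-→d14:-→d15:-→d16:-→d17:-→d18:-→d19:-→d20:-→d21:-→d22:H3→d23:-→d24:-→d25:-→d26:-→d27:-→d28:H1→d29:-  best=H1
  ? 124.0.92.7  path d0:-→d1:-→d2:-→d3:-→d4:-→d5:-→d6:-→d7:H0→d8:H2→d9:-  best=H2
  ? 124.118.30.164  path d0:-→d1:-→d2:-→d3:-→d4:-→d5:-→d6:-→d7:H0→d8:H2→d9:-→d10:-→d11:-→d12:-→d13:-→d14:-→d15:-→d16:-→d17:-→d18:-→d19:-→d20:-→d21:-→d22:H3→d23:-→d24:-→d25:-→d26:-→d27:-→d28:H1→d29:-→d30:-→d31:-→d32:H2  best=H2
  add 117.108.49.210/32 -> H2 at depth 32

== LOOKUPS ==
["H2","H1","no-route","H1","no-route","H2","H1","H2","H2"]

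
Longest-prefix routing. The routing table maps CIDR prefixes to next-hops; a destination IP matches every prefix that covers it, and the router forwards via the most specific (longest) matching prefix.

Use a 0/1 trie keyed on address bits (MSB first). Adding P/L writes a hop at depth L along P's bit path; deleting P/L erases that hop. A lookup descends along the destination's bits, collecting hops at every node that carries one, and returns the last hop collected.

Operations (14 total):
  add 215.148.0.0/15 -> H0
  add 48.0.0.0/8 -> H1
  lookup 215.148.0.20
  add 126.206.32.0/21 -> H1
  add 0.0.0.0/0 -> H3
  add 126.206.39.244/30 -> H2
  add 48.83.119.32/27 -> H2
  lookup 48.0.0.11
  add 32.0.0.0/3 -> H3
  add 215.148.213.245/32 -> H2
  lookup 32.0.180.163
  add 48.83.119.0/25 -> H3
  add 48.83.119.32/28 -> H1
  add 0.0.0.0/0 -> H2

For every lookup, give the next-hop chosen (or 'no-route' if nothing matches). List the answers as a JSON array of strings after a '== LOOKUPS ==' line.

Apply in order:
  + 215.148.0.0/15 (H0) depth=15
  + 48.0.0.0/8 (H1) depth=8
  Q 215.148.0.20: descend 110101111001010 ; hops seen [H0] ; pick H0
  + 126.206.32.0/21 (H1) depth=21
  + 0.0.0.0/0 (H3) depth=0
  + 126.206.39.244/30 (H2) depth=30
  + 48.83.119.32/27 (H2) depth=27
  Q 48.0.0.11: descend 001100000 ; hops seen [H3,H1] ; pick H1
  + 32.0.0.0/3 (H3) depth=3
  + 215.148.213.245/32 (H2) depth=32
  Q 32.0.180.163: descend 001 ; hops seen [H3,H3] ; pick H3
  + 48.83.119.0/25 (H3) depth=25
  + 48.83.119.32/28 (H1) depth=28
  + 0.0.0.0/0 (H2) depth=0

== LOOKUPS ==
["H0","H1","H3"]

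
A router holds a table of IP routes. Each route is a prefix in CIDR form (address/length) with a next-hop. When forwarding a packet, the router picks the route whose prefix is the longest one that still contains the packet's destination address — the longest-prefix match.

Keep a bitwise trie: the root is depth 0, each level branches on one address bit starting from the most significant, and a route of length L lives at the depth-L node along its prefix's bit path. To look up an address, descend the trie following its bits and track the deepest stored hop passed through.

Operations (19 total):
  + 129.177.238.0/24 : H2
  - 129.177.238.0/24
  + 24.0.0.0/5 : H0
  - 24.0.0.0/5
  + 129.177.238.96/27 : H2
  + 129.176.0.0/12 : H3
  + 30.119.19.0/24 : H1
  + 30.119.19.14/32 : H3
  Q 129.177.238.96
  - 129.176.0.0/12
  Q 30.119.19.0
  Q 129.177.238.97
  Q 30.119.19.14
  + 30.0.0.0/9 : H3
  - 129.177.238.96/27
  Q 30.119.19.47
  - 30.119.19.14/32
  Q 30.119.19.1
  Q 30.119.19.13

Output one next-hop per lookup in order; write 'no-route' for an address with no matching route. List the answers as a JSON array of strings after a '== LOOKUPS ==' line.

Trace:
  add 129.177.238.0/24 -> H2 at depth 24
  del 129.177.238.0/24 (clear depth 24)
  add 24.0.0.0/5 -> H0 at depth 5
  del 24.0.0.0/5 (clear depth 5)
  add 129.177.238.96/27 -> H2 at depth 27
  add 129.176.0.0/12 -> H3 at depth 12
  add 30.119.19.0/24 -> H1 at depth 24
  add 30.119.19.14/32 -> H3 at depth 32
  lookup 129.177.238.96: bits 100000011011000111101110011 walk d0:-→d1:-→d2:-→d3:-→d4:-→d5:-→d6:-→d7:-→d8:-→d9:-→d10:-→d11:-→d12:H3→d13:-→d14:-→d15:-→d16:-→d17:-→d18:-→d19:-→d20:-→d21:-→d22:-→d23:-→d24:-→d25:-→d26:-→d27:H2 -> H2
  del 129.176.0.0/12 (clear depth 12)
  lookup 30.119.19.0: bits 0001111001110111000100110000 walk d0:-→d1:-→d2:-→d3:-→d4:-→d5:-→d6:-→d7:-→d8:-→d9:-→d10:-→d11:-→d12:-→d13:-→d14:-→d15:-→d16:-→d17:-→d18:-→d19:-→d20:-→d21:-→d22:-→d23:-→d24:H1→d25:-→d26:-→d27:-→d28:- -> H1
  lookup 129.177.238.97: bits 100000011011000111101110011 walk d0:-→d1:-→d2:-→d3:-→d4:-→d5:-→d6:-→d7:-→d8:-→d9:-→d10:-→d11:-→d12:-→d13:-→d14:-→d15:-→d16:-→d17:-→d18:-→d19:-→d20:-→d21:-→d22:-→d23:-→d24:-→d25:-→d26:-→d27:H2 -> H2
  lookup 30.119.19.14: bits 00011110011101110001001100001110 walk d0:-→d1:-→d2:-→d3:-→d4:-→d5:-→d6:-→d7:-→d8:-→d9:-→d10:-→d11:-→d12:-→d13:-→d14:-→d15:-→d16:-→d17:-→d18:-→d19:-→d20:-→d21:-→d22:-→d23:-→d24:H1→d25:-→d26:-→d27:-→d28:-→d29:-→d30:-→d31:-→d32:H3 -> H3
  add 30.0.0.0/9 -> H3 at depth 9
  del 129.177.238.96/27 (clear depth 27)
  lookup 30.119.19.47: bits 00011110011101110001001100 walk d0:-→d1:-→d2:-→d3:-→d4:-→d5:-→d6:-→d7:-→d8:-→d9:H3→d10:-→d11:-→d12:-→d13:-→d14:-→d15:-→d16:-→d17:-→d18:-→d19:-→d20:-→d21:-→d22:-→d23:-→d24:H1→d25:-→d26:- -> H1
  del 30.119.19.14/32 (clear depth 32)
  lookup 30.119.19.1: bits 0001111001110111000100110000 walk d0:-→d1:-→d2:-→d3:-→d4:-→d5:-→d6:-→d7:-→d8:-→d9:H3→d10:-→d11:-→d12:-→d13:-→d14:-→d15:-→d16:-→d17:-→d18:-→d19:-→d20:-→d21:-→d22:-→d23:-→d24:H1→d25:-→d26:-→d27:-→d28:- -> H1
  lookup 30.119.19.13: bits 000111100111011100010011000011 walk d0:-→d1:-→d2:-→d3:-→d4:-→d5:-→d6:-→d7:-→d8:-→d9:H3→d10:-→d11:-→d12:-→d13:-→d14:-→d15:-→d16:-→d17:-→d18:-→d19:-→d20:-→d21:-→d22:-→d23:-→d24:H1→d25:-→d26:-→d27:-→d28:-→d29:-→d30:- -> H1

== LOOKUPS ==
["H2","H1","H2","H3","H1","H1","H1"]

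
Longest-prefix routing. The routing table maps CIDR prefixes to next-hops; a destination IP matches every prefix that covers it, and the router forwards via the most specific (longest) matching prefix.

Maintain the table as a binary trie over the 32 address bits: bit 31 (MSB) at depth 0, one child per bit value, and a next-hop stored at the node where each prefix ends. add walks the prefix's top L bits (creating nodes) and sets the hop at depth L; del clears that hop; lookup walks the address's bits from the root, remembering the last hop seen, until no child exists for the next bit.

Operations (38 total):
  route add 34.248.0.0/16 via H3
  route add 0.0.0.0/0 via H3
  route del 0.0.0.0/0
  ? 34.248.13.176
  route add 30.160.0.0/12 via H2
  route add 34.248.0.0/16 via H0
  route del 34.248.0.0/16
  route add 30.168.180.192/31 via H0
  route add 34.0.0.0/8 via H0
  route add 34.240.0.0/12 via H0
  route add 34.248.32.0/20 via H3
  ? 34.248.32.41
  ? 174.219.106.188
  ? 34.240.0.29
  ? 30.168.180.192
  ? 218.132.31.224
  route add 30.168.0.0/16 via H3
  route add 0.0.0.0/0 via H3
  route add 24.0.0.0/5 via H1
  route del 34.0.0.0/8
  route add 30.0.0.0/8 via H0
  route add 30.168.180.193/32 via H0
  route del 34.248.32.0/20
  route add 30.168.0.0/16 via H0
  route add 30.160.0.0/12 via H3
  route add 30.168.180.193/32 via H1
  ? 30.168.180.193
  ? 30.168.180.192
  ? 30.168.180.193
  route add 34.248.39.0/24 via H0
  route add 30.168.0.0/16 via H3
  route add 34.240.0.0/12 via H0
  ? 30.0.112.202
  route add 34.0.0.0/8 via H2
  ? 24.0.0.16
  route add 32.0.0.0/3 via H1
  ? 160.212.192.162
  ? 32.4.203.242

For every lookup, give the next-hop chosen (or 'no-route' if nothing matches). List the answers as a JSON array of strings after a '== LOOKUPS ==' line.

Trace:
  + 34.248.0.0/16 (H3) depth=16
  + 0.0.0.0/0 (H3) depth=0
  del 0.0.0.0/0 (clear depth 0)
  Q 34.248.13.176: descend 0010001011111000 ; hops seen [H3] ; pick H3
  + 30.160.0.0/12 (H2) depth=12
  + 34.248.0.0/16 (H0) depth=16
  del 34.248.0.0/16 (clear depth 16)
  + 30.168.180.192/31 (H0) depth=31
  + 34.0.0.0/8 (H0) depth=8
  + 34.240.0.0/12 (H0) depth=12
  + 34.248.32.0/20 (H3) depth=20
  Q 34.248.32.41: descend 00100010111110000010 ; hops seen [H0,H0,H3] ; pick H3
  Q 174.219.106.188: descend ε ; hops seen [∅] ; pick no-route
  Q 34.240.0.29: descend 001000101111 ; hops seen [H0,H0] ; pick H0
  Q 30.168.180.192: descend 0001111010101000101101001100000 ; hops seen [H2,H0] ; pick H0
  Q 218.132.31.224: descend ε ; hops seen [∅] ; pick no-route
  + 30.168.0.0/16 (H3) depth=16
  + 0.0.0.0/0 (H3) depth=0
  + 24.0.0.0/5 (H1) depth=5
  del 34.0.0.0/8 (clear depth 8)
  + 30.0.0.0/8 (H0) depth=8
  + 30.168.180.193/32 (H0) depth=32
  del 34.248.32.0/20 (clear depth 20)
  + 30.168.0.0/16 (H0) depth=16
  + 30.160.0.0/12 (H3) depth=12
  + 30.168.180.193/32 (H1) depth=32
  Q 30.168.180.193: descend 00011110101010001011010011000001 ; hops seen [H3,H1,H0,H3,H0,H0,H1] ; pick H1
  Q 30.168.180.192: descend 0001111010101000101101001100000 ; hops seen [H3,H1,H0,H3,H0,H0] ; pick H0
  Q 30.168.180.193: descend 00011110101010001011010011000001 ; hops seen [H3,H1,H0,H3,H0,H0,H1] ; pick H1
  + 34.248.39.0/24 (H0) depth=24
  + 30.168.0.0/16 (H3) depth=16
  + 34.240.0.0/12 (H0) depth=12
  Q 30.0.112.202: descend 00011110 ; hops seen [H3,H1,H0] ; pick H0
  + 34.0.0.0/8 (H2) depth=8
  Q 24.0.0.16: descend 00011 ; hops seen [H3,H1] ; pick H1
  + 32.0.0.0/3 (H1) depth=3
  Q 160.212.192.162: descend ε ; hops seen [H3] ; pick H3
  Q 32.4.203.242: descend 001000 ; hops seen [H3,H1] ; pick H1

== LOOKUPS ==
["H3","H3","no-route","H0","H0","no-route","H1","H0","H1","H0","H1","H3","H1"]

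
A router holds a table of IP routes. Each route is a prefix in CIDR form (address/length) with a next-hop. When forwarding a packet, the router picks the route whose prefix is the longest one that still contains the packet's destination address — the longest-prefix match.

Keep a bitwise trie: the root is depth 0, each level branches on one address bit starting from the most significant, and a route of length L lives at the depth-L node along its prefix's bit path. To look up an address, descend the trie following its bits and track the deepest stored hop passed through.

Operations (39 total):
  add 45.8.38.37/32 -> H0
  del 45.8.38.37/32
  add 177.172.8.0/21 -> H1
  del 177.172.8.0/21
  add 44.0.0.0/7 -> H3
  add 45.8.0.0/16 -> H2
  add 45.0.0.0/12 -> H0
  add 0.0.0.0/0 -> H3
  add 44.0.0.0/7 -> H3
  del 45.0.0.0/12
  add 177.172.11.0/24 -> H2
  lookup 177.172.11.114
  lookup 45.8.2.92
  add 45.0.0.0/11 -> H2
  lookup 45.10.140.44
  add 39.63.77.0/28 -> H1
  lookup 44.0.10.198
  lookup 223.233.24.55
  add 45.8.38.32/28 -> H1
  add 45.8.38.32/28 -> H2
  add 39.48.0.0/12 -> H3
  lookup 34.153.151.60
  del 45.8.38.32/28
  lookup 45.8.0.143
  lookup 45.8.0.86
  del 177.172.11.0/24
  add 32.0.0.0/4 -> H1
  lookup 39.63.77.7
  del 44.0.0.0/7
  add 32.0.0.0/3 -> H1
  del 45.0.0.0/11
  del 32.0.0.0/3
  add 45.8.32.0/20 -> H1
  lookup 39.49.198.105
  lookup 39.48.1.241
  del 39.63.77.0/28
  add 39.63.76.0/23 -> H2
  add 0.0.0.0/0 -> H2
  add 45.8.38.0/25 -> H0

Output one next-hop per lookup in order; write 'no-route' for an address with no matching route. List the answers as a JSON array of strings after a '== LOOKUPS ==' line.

Apply in order:
  add 45.8.38.37/32 -> H0 at depth 32
  del 45.8.38.37/32 (clear depth 32)
  add 177.172.8.0/21 -> H1 at depth 21
  del 177.172.8.0/21 (clear depth 21)
  add 44.0.0.0/7 -> H3 at depth 7
  add 45.8.0.0/16 -> H2 at depth 16
  add 45.0.0.0/12 -> H0 at depth 12
  add 0.0.0.0/0 -> H3 at depth 0
  add 44.0.0.0/7 -> H3 at depth 7
  del 45.0.0.0/12 (clear depth 12)
  add 177.172.11.0/24 -> H2 at depth 24
  lookup 177.172.11.114: bits 101100011010110000001011 walk d0:H3→d1:-→d2:-→d3:-→d4:-→d5:-→d6:-→d7:-→d8:-→d9:-→d10:-→d11:-→d12:-→d13:-→d14:-→d15:-→d16:-→d17:-→d18:-→d19:-→d20:-→d21:-→d22:-→d23:-→d24:H2 -> H2
  lookup 45.8.2.92: bits 001011010000100000 walk d0:H3→d1:-→d2:-→d3:-→d4:-→d5:-→d6:-→d7:H3→d8:-→d9:-→d10:-→d11:-→d12:-→d13:-→d14:-→d15:-→d16:H2→d17:-→d18:- -> H2
  add 45.0.0.0/11 -> H2 at depth 11
  lookup 45.10.140.44: bits 00101101000010 walk d0:H3→d1:-→d2:-→d3:-→d4:-→d5:-→d6:-→d7:H3→d8:-→d9:-→d10:-→d11:H2→d12:-→d13:-→d14:- -> H2
  add 39.63.77.0/28 -> H1 at depth 28
  lookup 44.0.10.198: bits 0010110 walk d0:H3→d1:-→d2:-→d3:-→d4:-→d5:-→d6:-→d7:H3 -> H3
  lookup 223.233.24.55: bits 1 walk d0:H3→d1:- -> H3
  add 45.8.38.32/28 -> H1 at depth 28
  add 45.8.38.32/28 -> H2 at depth 28
  add 39.48.0.0/12 -> H3 at depth 12
  lookup 34.153.151.60: bits 00100 walk d0:H3→d1:-→d2:-→d3:-→d4:-→d5:- -> H3
  del 45.8.38.32/28 (clear depth 28)
  lookup 45.8.0.143: bits 001011010000100000 walk d0:H3→d1:-→d2:-→d3:-→d4:-→d5:-→d6:-→d7:H3→d8:-→d9:-→d10:-→d11:H2→d12:-→d13:-→d14:-→d15:-→d16:H2→d17:-→d18:- -> H2
  lookup 45.8.0.86: bits 001011010000100000 walk d0:H3→d1:-→d2:-→d3:-→d4:-→d5:-→d6:-→d7:H3→d8:-→d9:-→d10:-→d11:H2→d12:-→d13:-→d14:-→d15:-→d16:H2→d17:-→d18:- -> H2
  del 177.172.11.0/24 (clear depth 24)
  add 32.0.0.0/4 -> H1 at depth 4
  lookup 39.63.77.7: bits 0010011100111111010011010000 walk d0:H3→d1:-→d2:-→d3:-→d4:H1→d5:-→d6:-→d7:-→d8:-→d9:-→d10:-→d11:-→d12:H3→d13:-→d14:-→d15:-→d16:-→d17:-→d18:-→d19:-→d20:-→d21:-→d22:-→d23:-→d24:-→d25:-→d26:-→d27:-→d28:H1 -> H1
  del 44.0.0.0/7 (clear depth 7)
  add 32.0.0.0/3 -> H1 at depth 3
  del 45.0.0.0/11 (clear depth 11)
  del 32.0.0.0/3 (clear depth 3)
  add 45.8.32.0/20 -> H1 at depth 20
  lookup 39.49.198.105: bits 001001110011 walk d0:H3→d1:-→d2:-→d3:-→d4:H1→d5:-→d6:-→d7:-→d8:-→d9:-→d10:-→d11:-→d12:H3 -> H3
  lookup 39.48.1.241: bits 001001110011 walk d0:H3→d1:-→d2:-→d3:-→d4:H1→d5:-→d6:-→d7:-→d8:-→d9:-→d10:-→d11:-→d12:H3 -> H3
  del 39.63.77.0/28 (clear depth 28)
  add 39.63.76.0/23 -> H2 at depth 23
  add 0.0.0.0/0 -> H2 at depth 0
  add 45.8.38.0/25 -> H0 at depth 25

== LOOKUPS ==
["H2","H2","H2","H3","H3","H3","H2","H2","H1","H3","H3"]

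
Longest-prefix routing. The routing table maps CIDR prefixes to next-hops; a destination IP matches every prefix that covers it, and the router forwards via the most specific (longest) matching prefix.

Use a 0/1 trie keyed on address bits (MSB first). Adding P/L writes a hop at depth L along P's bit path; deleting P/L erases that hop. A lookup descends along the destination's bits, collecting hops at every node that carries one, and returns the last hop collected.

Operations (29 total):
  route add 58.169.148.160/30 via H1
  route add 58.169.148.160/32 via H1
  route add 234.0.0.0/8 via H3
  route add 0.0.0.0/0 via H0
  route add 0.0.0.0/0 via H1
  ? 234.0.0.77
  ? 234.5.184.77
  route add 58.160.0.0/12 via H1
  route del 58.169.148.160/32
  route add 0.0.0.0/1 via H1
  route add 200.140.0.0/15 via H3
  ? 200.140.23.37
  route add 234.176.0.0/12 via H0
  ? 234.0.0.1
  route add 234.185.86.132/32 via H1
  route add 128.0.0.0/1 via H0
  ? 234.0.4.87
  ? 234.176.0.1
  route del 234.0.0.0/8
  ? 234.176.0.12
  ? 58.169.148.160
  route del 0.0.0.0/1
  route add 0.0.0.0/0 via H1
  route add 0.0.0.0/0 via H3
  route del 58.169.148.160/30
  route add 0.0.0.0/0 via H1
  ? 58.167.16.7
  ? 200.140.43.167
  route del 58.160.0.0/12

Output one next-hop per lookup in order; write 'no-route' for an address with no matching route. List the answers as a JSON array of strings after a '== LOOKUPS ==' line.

Process each operation:
  add 58.169.148.160/30 -> H1 at depth 30
  add 58.169.148.160/32 -> H1 at depth 32
  add 234.0.0.0/8 -> H3 at depth 8
  add 0.0.0.0/0 -> H0 at depth 0
  add 0.0.0.0/0 -> H1 at depth 0
  lookup 234.0.0.77: bits 11101010 walk d0:H1→d1:-→d2:-→d3:-→d4:-→d5:-→d6:-→d7:-→d8:H3 -> H3
  lookup 234.5.184.77: bits 11101010 walk d0:H1→d1:-→d2:-→d3:-→d4:-→d5:-→d6:-→d7:-→d8:H3 -> H3
  add 58.160.0.0/12 -> H1 at depth 12
  del 58.169.148.160/32 (clear depth 32)
  add 0.0.0.0/1 -> H1 at depth 1
  add 200.140.0.0/15 -> H3 at depth 15
  lookup 200.140.23.37: bits 110010001000110 walk d0:H1→d1:-→d2:-→d3:-→d4:-→d5:-→d6:-→d7:-→d8:-→d9:-→d10:-→d11:-→d12:-→d13:-→d14:-→d15:H3 -> H3
  add 234.176.0.0/12 -> H0 at depth 12
  lookup 234.0.0.1: bits 11101010 walk d0:H1→d1:-→d2:-→d3:-→d4:-→d5:-→d6:-→d7:-→d8:H3 -> H3
  add 234.185.86.132/32 -> H1 at depth 32
  add 128.0.0.0/1 -> H0 at depth 1
  lookup 234.0.4.87: bits 11101010 walk d0:H1→d1:H0→d2:-→d3:-→d4:-→d5:-→d6:-→d7:-→d8:H3 -> H3
  lookup 234.176.0.1: bits 111010101011 walk d0:H1→d1:H0→d2:-→d3:-→d4:-→d5:-→d6:-→d7:-→d8:H3→d9:-→d10:-→d11:-→d12:H0 -> H0
  del 234.0.0.0/8 (clear depth 8)
  lookup 234.176.0.12: bits 111010101011 walk d0:H1→d1:H0→d2:-→d3:-→d4:-→d5:-→d6:-→d7:-→d8:-→d9:-→d10:-→d11:-→d12:H0 -> H0
  lookup 58.169.148.160: bits 00111010101010011001010010100000 walk d0:H1→d1:H1→d2:-→d3:-→d4:-→d5:-→d6:-→d7:-→d8:-→d9:-→d10:-→d11:-→d12:H1→d13:-→d14:-→d15:-→d16:-→d17:-→d18:-→d19:-→d20:-→d21:-→d22:-→d23:-→d24:-→d25:-→d26:-→d27:-→d28:-→d29:-→d30:H1→d31:-→d32:- -> H1
  del 0.0.0.0/1 (clear depth 1)
  add 0.0.0.0/0 -> H1 at depth 0
  add 0.0.0.0/0 -> H3 at depth 0
  del 58.169.148.160/30 (clear depth 30)
  add 0.0.0.0/0 -> H1 at depth 0
  lookup 58.167.16.7: bits 001110101010 walk d0:H1→d1:-→d2:-→d3:-→d4:-→d5:-→d6:-→d7:-→d8:-→d9:-→d10:-→d11:-→d12:H1 -> H1
  lookup 200.140.43.167: bits 110010001000110 walk d0:H1→d1:H0→d2:-→d3:-→d4:-→d5:-→d6:-→d7:-→d8:-→d9:-→d10:-→d11:-→d12:-→d13:-→d14:-→d15:H3 -> H3
  del 58.160.0.0/12 (clear depth 12)

== LOOKUPS ==
["H3","H3","H3","H3","H3","H0","H0","H1","H1","H3"]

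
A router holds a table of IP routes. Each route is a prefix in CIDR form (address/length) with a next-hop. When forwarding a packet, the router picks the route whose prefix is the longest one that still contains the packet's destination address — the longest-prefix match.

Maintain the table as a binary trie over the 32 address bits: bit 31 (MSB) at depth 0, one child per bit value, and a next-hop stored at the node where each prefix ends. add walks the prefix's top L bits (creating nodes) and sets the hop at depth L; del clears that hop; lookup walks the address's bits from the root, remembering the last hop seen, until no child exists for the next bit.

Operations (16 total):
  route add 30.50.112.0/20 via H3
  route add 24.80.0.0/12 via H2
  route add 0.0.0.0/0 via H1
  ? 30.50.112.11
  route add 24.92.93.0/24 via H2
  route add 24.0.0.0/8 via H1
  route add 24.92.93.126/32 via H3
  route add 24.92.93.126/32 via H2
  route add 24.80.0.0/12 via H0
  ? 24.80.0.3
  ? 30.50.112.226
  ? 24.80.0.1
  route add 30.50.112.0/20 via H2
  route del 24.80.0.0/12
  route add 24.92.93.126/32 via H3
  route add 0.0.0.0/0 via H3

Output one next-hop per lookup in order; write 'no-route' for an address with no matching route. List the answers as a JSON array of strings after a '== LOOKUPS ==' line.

Apply in order:
  add 30.50.112.0/20 -> H3 at depth 20
  add 24.80.0.0/12 -> H2 at depth 12
  add 0.0.0.0/0 -> H1 at depth 0
  lookup 30.50.112.11: bits 00011110001100100111 walk d0:H1→d1:-→d2:-→d3:-→d4:-→d5:-→d6:-→d7:-→d8:-→d9:-→d10:-→d11:-→d12:-→d13:-→d14:-→d15:-→d16:-→d17:-→d18:-→d19:-→d20:H3 -> H3
  add 24.92.93.0/24 -> H2 at depth 24
  add 24.0.0.0/8 -> H1 at depth 8
  add 24.92.93.126/32 -> H3 at depth 32
  add 24.92.93.126/32 -> H2 at depth 32
  add 24.80.0.0/12 -> H0 at depth 12
  lookup 24.80.0.3: bits 000110000101 walk d0:H1→d1:-→d2:-→d3:-→d4:-→d5:-→d6:-→d7:-→d8:H1→d9:-→d10:-→d11:-→d12:H0 -> H0
  lookup 30.50.112.226: bits 00011110001100100111 walk d0:H1→d1:-→d2:-→d3:-→d4:-→d5:-→d6:-→d7:-→d8:-→d9:-→d10:-→d11:-→d12:-→d13:-→d14:-→d15:-→d16:-→d17:-→d18:-→d19:-→d20:H3 -> H3
  lookup 24.80.0.1: bits 000110000101 walk d0:H1→d1:-→d2:-→d3:-→d4:-→d5:-→d6:-→d7:-→d8:H1→d9:-→d10:-→d11:-→d12:H0 -> H0
  add 30.50.112.0/20 -> H2 at depth 20
  del 24.80.0.0/12 (clear depth 12)
  add 24.92.93.126/32 -> H3 at depth 32
  add 0.0.0.0/0 -> H3 at depth 0

== LOOKUPS ==
["H3","H0","H3","H0"]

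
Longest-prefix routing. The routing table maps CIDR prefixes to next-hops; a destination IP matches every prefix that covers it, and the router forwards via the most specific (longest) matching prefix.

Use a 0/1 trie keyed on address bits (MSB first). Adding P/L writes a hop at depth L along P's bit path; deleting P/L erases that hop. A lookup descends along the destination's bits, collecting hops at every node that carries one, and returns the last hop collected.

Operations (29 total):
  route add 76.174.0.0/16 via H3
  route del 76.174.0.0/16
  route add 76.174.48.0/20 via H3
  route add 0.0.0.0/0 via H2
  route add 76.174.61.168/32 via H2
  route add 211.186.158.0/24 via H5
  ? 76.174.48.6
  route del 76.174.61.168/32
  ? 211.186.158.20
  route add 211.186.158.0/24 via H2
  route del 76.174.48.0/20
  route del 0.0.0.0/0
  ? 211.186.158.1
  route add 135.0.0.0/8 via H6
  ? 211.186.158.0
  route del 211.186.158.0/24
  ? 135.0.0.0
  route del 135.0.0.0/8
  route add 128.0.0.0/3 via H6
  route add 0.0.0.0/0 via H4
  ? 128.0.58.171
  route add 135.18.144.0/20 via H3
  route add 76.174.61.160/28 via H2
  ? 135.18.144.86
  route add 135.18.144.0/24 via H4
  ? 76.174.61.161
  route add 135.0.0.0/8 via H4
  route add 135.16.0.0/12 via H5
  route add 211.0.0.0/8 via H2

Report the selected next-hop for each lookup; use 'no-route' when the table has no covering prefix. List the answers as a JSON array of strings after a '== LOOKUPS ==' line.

Trace:
  + 76.174.0.0/16 (H3) depth=16
  del 76.174.0.0/16 (clear depth 16)
  + 76.174.48.0/20 (H3) depth=20
  + 0.0.0.0/0 (H2) depth=0
  + 76.174.61.168/32 (H2) depth=32
  + 211.186.158.0/24 (H5) depth=24
  Q 76.174.48.6: descend 01001100101011100011 ; hops seen [H2,H3] ; pick H3
  del 76.174.61.168/32 (clear depth 32)
  Q 211.186.158.20: descend 110100111011101010011110 ; hops seen [H2,H5] ; pick H5
  + 211.186.158.0/24 (H2) depth=24
  del 76.174.48.0/20 (clear depth 20)
  del 0.0.0.0/0 (clear depth 0)
  Q 211.186.158.1: descend 110100111011101010011110 ; hops seen [H2] ; pick H2
  + 135.0.0.0/8 (H6) depth=8
  Q 211.186.158.0: descend 110100111011101010011110 ; hops seen [H2] ; pick H2
  del 211.186.158.0/24 (clear depth 24)
  Q 135.0.0.0: descend 10000111 ; hops seen [H6] ; pick H6
  del 135.0.0.0/8 (clear depth 8)
  + 128.0.0.0/3 (H6) depth=3
  + 0.0.0.0/0 (H4) depth=0
  Q 128.0.58.171: descend 10000 ; hops seen [H4,H6] ; pick H6
  + 135.18.144.0/20 (H3) depth=20
  + 76.174.61.160/28 (H2) depth=28
  Q 135.18.144.86: descend 10000111000100101001 ; hops seen [H4,H6,H3] ; pick H3
  + 135.18.144.0/24 (H4) depth=24
  Q 76.174.61.161: descend 0100110010101110001111011010 ; hops seen [H4,H2] ; pick H2
  + 135.0.0.0/8 (H4) depth=8
  + 135.16.0.0/12 (H5) depth=12
  + 211.0.0.0/8 (H2) depth=8

== LOOKUPS ==
["H3","H5","H2","H2","H6","H6","H3","H2"]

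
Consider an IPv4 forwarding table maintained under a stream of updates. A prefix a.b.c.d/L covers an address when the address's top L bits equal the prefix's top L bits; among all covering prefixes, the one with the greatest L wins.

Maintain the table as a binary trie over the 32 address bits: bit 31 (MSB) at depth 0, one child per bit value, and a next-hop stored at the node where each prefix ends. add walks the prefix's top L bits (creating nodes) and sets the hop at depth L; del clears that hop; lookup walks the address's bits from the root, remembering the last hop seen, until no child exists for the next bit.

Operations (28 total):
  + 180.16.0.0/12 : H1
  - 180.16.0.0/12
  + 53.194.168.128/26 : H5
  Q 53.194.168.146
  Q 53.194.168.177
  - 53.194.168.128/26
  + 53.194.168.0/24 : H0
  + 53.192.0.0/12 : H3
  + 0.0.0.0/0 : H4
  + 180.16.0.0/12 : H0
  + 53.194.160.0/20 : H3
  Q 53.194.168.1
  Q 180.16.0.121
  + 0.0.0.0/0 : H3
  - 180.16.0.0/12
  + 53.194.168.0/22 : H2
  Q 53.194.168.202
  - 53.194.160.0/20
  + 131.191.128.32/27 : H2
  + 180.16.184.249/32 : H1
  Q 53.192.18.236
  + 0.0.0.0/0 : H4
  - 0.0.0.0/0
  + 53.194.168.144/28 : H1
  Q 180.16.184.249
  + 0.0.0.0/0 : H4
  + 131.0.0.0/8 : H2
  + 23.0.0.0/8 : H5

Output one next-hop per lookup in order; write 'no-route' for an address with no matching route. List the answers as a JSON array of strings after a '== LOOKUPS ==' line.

Process each operation:
  + 180.16.0.0/12 (H1) depth=12
  del 180.16.0.0/12 (clear depth 12)
  + 53.194.168.128/26 (H5) depth=26
  Q 53.194.168.146: descend 00110101110000101010100010 ; hops seen [H5] ; pick H5
  Q 53.194.168.177: descend 00110101110000101010100010 ; hops seen [H5] ; pick H5
  del 53.194.168.128/26 (clear depth 26)
  + 53.194.168.0/24 (H0) depth=24
  + 53.192.0.0/12 (H3) depth=12
  + 0.0.0.0/0 (H4) depth=0
  + 180.16.0.0/12 (H0) depth=12
  + 53.194.160.0/20 (H3) depth=20
  Q 53.194.168.1: descend 001101011100001010101000 ; hops seen [H4,H3,H3,H0] ; pick H0
  Q 180.16.0.121: descend 101101000001 ; hops seen [H4,H0] ; pick H0
  + 0.0.0.0/0 (H3) depth=0
  del 180.16.0.0/12 (clear depth 12)
  + 53.194.168.0/22 (H2) depth=22
  Q 53.194.168.202: descend 0011010111000010101010001 ; hops seen [H3,H3,H3,H2,H0] ; pick H0
  del 53.194.160.0/20 (clear depth 20)
  + 131.191.128.32/27 (H2) depth=27
  + 180.16.184.249/32 (H1) depth=32
  Q 53.192.18.236: descend 00110101110000 ; hops seen [H3,H3] ; pick H3
  + 0.0.0.0/0 (H4) depth=0
  del 0.0.0.0/0 (clear depth 0)
  + 53.194.168.144/28 (H1) depth=28
  Q 180.16.184.249: descend 10110100000100001011100011111001 ; hops seen [H1] ; pick H1
  + 0.0.0.0/0 (H4) depth=0
  + 131.0.0.0/8 (H2) depth=8
  + 23.0.0.0/8 (H5) depth=8

== LOOKUPS ==
["H5","H5","H0","H0","H0","H3","H1"]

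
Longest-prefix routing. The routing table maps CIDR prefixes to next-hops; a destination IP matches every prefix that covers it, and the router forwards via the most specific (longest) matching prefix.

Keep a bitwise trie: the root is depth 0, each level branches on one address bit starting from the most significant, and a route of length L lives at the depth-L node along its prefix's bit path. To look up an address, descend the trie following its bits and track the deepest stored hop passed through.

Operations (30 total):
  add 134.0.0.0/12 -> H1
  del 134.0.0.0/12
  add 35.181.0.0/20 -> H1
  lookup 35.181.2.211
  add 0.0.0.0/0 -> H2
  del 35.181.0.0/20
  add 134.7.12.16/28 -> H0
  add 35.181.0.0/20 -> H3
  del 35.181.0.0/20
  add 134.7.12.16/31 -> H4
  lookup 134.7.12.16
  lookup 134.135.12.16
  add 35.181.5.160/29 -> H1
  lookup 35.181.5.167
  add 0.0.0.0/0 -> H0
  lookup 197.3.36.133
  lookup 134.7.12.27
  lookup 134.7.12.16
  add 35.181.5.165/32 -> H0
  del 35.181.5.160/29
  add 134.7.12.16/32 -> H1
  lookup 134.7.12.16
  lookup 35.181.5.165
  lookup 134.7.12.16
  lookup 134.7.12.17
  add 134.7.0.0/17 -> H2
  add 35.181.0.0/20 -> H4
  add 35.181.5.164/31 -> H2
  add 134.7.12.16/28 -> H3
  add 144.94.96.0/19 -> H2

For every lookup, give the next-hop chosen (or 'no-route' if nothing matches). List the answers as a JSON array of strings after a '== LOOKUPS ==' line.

Trace:
  + 134.0.0.0/12 (H1) depth=12
  - 134.0.0.0/12 clear@12
  + 35.181.0.0/20 (H1) depth=20
  ? 35.181.2.211  path d0:-→d1:-→d2:-→d3:-→d4:-→d5:-→d6:-→d7:-→d8:-→d9:-→d10:-→d11:-→d12:-→d13:-→d14:-→d15:-→d16:-→d17:-→d18:-→d19:-→d20:H1  best=H1
  + 0.0.0.0/0 (H2) depth=0
  - 35.181.0.0/20 clear@20
  + 134.7.12.16/28 (H0) depth=28
  + 35.181.0.0/20 (H3) depth=20
  - 35.181.0.0/20 clear@20
  + 134.7.12.16/31 (H4) depth=31
  ? 134.7.12.16  path d0:H2→d1:-→d2:-→d3:-→d4:-→d5:-→d6:-→d7:-→d8:-→d9:-→d10:-→d11:-→d12:-→d13:-→d14:-→d15:-→d16:-→d17:-→d18:-→d19:-→d20:-→d21:-→d22:-→d23:-→d24:-→d25:-→d26:-→d27:-→d28:H0→d29:-→d30:-→d31:H4  best=H4
  ? 134.135.12.16  path d0:H2→d1:-→d2:-→d3:-→d4:-→d5:-→d6:-→d7:-→d8:-  best=H2
  + 35.181.5.160/29 (H1) depth=29
  ? 35.181.5.167  path d0:H2→d1:-→d2:-→d3:-→d4:-→d5:-→d6:-→d7:-→d8:-→d9:-→d10:-→d11:-→d12:-→d13:-→d14:-→d15:-→d16:-→d17:-→d18:-→d19:-→d20:-→d21:-→d22:-→d23:-→d24:-→d25:-→d26:-→d27:-→d28:-→d29:H1  best=H1
  + 0.0.0.0/0 (H0) depth=0
  ? 197.3.36.133  path d0:H0→d1:-  best=H0
  ? 134.7.12.27  path d0:H0→d1:-→d2:-→d3:-→d4:-→d5:-→d6:-→d7:-→d8:-→d9:-→d10:-→d11:-→d12:-→d13:-→d14:-→d15:-→d16:-→d17:-→d18:-→d19:-→d20:-→d21:-→d22:-→d23:-→d24:-→d25:-→d26:-→d27:-→d28:H0  best=H0
  ? 134.7.12.16  path d0:H0→d1:-→d2:-→d3:-→d4:-→d5:-→d6:-→d7:-→d8:-→d9:-→d10:-→d11:-→d12:-→d13:-→d14:-→d15:-→d16:-→d17:-→d18:-→d19:-→d20:-→d21:-→d22:-→d23:-→d24:-→d25:-→d26:-→d27:-→d28:H0→d29:-→d30:-→d31:H4  best=H4
  + 35.181.5.165/32 (H0) depth=32
  - 35.181.5.160/29 clear@29
  + 134.7.12.16/32 (H1) depth=32
  ? 134.7.12.16  path d0:H0→d1:-→d2:-→d3:-→d4:-→d5:-→d6:-→d7:-→d8:-→d9:-→d10:-→d11:-→d12:-→d13:-→d14:-→d15:-→d16:-→d17:-→d18:-→d19:-→d20:-→d21:-→d22:-→d23:-→d24:-→d25:-→d26:-→d27:-→d28:H0→d29:-→d30:-→d31:H4→d32:H1  best=H1
  ? 35.181.5.165  path d0:H0→d1:-→d2:-→d3:-→d4:-→d5:-→d6:-→d7:-→d8:-→d9:-→d10:-→d11:-→d12:-→d13:-→d14:-→d15:-→d16:-→d17:-→d18:-→d19:-→d20:-→d21:-→d22:-→d23:-→d24:-→d25:-→d26:-→d27:-→d28:-→d29:-→d30:-→d31:-→d32:H0  best=H0
  ? 134.7.12.16  path d0:H0→d1:-→d2:-→d3:-→d4:-→d5:-→d6:-→d7:-→d8:-→d9:-→d10:-→d11:-→d12:-→d13:-→d14:-→d15:-→d16:-→d17:-→d18:-→d19:-→d20:-→d21:-→d22:-→d23:-→d24:-→d25:-→d26:-→d27:-→d28:H0→d29:-→d30:-→d31:H4→d32:H1  best=H1
  ? 134.7.12.17  path d0:H0→d1:-→d2:-→d3:-→d4:-→d5:-→d6:-→d7:-→d8:-→d9:-→d10:-→d11:-→d12:-→d13:-→d14:-→d15:-→d16:-→d17:-→d18:-→d19:-→d20:-→d21:-→d22:-→d23:-→d24:-→d25:-→d26:-→d27:-→d28:H0→d29:-→d30:-→d31:H4  best=H4
  + 134.7.0.0/17 (H2) depth=17
  + 35.181.0.0/20 (H4) depth=20
  + 35.181.5.164/31 (H2) depth=31
  + 134.7.12.16/28 (H3) depth=28
  + 144.94.96.0/19 (H2) depth=19

== LOOKUPS ==
["H1","H4","H2","H1","H0","H0","H4","H1","H0","H1","H4"]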